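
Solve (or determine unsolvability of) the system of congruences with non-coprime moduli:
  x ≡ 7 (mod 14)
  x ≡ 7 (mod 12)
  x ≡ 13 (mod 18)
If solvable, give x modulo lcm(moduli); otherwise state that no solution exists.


Moduli 14, 12, 18 are not pairwise coprime, so CRT works modulo lcm(m_i) when all pairwise compatibility conditions hold.
Pairwise compatibility: gcd(m_i, m_j) must divide a_i - a_j for every pair.
Merge one congruence at a time:
  Start: x ≡ 7 (mod 14).
  Combine with x ≡ 7 (mod 12): gcd(14, 12) = 2; 7 - 7 = 0, which IS divisible by 2, so compatible.
    Write x = 7 + 14·t and substitute into x ≡ 7 (mod 12): 14·t ≡ 7 − 7 = 0 (mod 12).
    Divide the congruence (and modulus) by g = 2: 7·t ≡ 0 (mod 6).
    Reduce coefficients mod 6: 1·t ≡ 0 (mod 6).
    So t ≡ 0 (mod 6).
    Then x = 7 + 14·0 = 7, valid modulo lcm(14, 12) = 84: x ≡ 7 (mod 84).
  Combine with x ≡ 13 (mod 18): gcd(84, 18) = 6; 13 - 7 = 6, which IS divisible by 6, so compatible.
    Write x = 7 + 84·t and substitute into x ≡ 13 (mod 18): 84·t ≡ 13 − 7 = 6 (mod 18).
    Divide the congruence (and modulus) by g = 6: 14·t ≡ 1 (mod 3).
    Reduce coefficients mod 3: 2·t ≡ 1 (mod 3).
    The inverse of 2 mod 3 is 2 (since 2·2 = 4 = 1·3 + 1), so t ≡ 2·1 = 2 ≡ 2 (mod 3).
    Then x = 7 + 84·2 = 175, valid modulo lcm(84, 18) = 252: x ≡ 175 (mod 252).
Verify: 175 mod 14 = 7, 175 mod 12 = 7, 175 mod 18 = 13.

x ≡ 175 (mod 252).


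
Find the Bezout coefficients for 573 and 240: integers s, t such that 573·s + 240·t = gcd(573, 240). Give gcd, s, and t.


Euclidean algorithm on (573, 240) — divide until remainder is 0:
  573 = 2 · 240 + 93
  240 = 2 · 93 + 54
  93 = 1 · 54 + 39
  54 = 1 · 39 + 15
  39 = 2 · 15 + 9
  15 = 1 · 9 + 6
  9 = 1 · 6 + 3
  6 = 2 · 3 + 0
gcd(573, 240) = 3.
Track Bezout coefficients alongside the remainders: start with r₀ = 573 = a·1 + b·0 (s = 1, t = 0) and r₁ = 240 = a·0 + b·1 (s = 0, t = 1); each new remainder r_{k+1} = r_{k-1} − q_k·r_k inherits s_{k+1} = s_{k-1} − q_k·s_k, t_{k+1} = t_{k-1} − q_k·t_k, so r_k = a·s_k + b·t_k at every step:
  q = 2: r = 93, s = 1 − 2·0 = 1, t = 0 − 2·1 = -2  (check: 573·1 + 240·(-2) = 93)
  q = 2: r = 54, s = 0 − 2·1 = -2, t = 1 − 2·(-2) = 5  (check: 573·(-2) + 240·5 = 54)
  q = 1: r = 39, s = 1 − 1·(-2) = 3, t = -2 − 1·5 = -7  (check: 573·3 + 240·(-7) = 39)
  q = 1: r = 15, s = -2 − 1·3 = -5, t = 5 − 1·(-7) = 12  (check: 573·(-5) + 240·12 = 15)
  q = 2: r = 9, s = 3 − 2·(-5) = 13, t = -7 − 2·12 = -31  (check: 573·13 + 240·(-31) = 9)
  q = 1: r = 6, s = -5 − 1·13 = -18, t = 12 − 1·(-31) = 43  (check: 573·(-18) + 240·43 = 6)
  q = 1: r = 3, s = 13 − 1·(-18) = 31, t = -31 − 1·43 = -74  (check: 573·31 + 240·(-74) = 3)
The row with r = 3 (the gcd) gives the Bezout coefficients s = 31, t = -74.
Result: 573 · (31) + 240 · (-74) = 3.

gcd(573, 240) = 3; s = 31, t = -74 (check: 573·31 + 240·(-74) = 3).


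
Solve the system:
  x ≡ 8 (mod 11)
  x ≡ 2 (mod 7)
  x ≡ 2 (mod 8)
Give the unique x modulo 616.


Moduli 11, 7, 8 are pairwise coprime; by CRT there is a unique solution modulo M = 11 · 7 · 8 = 616.
Solve pairwise, accumulating the modulus:
  Start with x ≡ 8 (mod 11).
  Combine with x ≡ 2 (mod 7): since gcd(11, 7) = 1, we get a unique residue mod 77.
    Write x = 8 + 11·t and substitute into x ≡ 2 (mod 7): 11·t ≡ 2 − 8 = -6 (mod 7).
    Reduce coefficients mod 7: 4·t ≡ 1 (mod 7).
    The inverse of 4 mod 7 is 2 (since 4·2 = 8 = 1·7 + 1), so t ≡ 2·1 = 2 ≡ 2 (mod 7).
    Then x = 8 + 11·2 = 30, valid modulo lcm(11, 7) = 77: x ≡ 30 (mod 77).
  Combine with x ≡ 2 (mod 8): since gcd(77, 8) = 1, we get a unique residue mod 616.
    Write x = 30 + 77·t and substitute into x ≡ 2 (mod 8): 77·t ≡ 2 − 30 = -28 (mod 8).
    Reduce coefficients mod 8: 5·t ≡ 4 (mod 8).
    The inverse of 5 mod 8 is 5 (since 5·5 = 25 = 3·8 + 1), so t ≡ 5·4 = 20 ≡ 4 (mod 8).
    Then x = 30 + 77·4 = 338, valid modulo lcm(77, 8) = 616: x ≡ 338 (mod 616).
Verify: 338 mod 11 = 8 ✓, 338 mod 7 = 2 ✓, 338 mod 8 = 2 ✓.

x ≡ 338 (mod 616).


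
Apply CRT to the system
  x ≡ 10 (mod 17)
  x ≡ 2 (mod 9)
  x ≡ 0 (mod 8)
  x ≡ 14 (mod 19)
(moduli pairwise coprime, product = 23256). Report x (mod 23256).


Product of moduli M = 17 · 9 · 8 · 19 = 23256.
Merge one congruence at a time:
  Start: x ≡ 10 (mod 17).
  Combine with x ≡ 2 (mod 9); new modulus lcm = 153.
    Write x = 10 + 17·t and substitute into x ≡ 2 (mod 9): 17·t ≡ 2 − 10 = -8 (mod 9).
    Reduce coefficients mod 9: 8·t ≡ 1 (mod 9).
    The inverse of 8 mod 9 is 8 (since 8·8 = 64 = 7·9 + 1), so t ≡ 8·1 = 8 ≡ 8 (mod 9).
    Then x = 10 + 17·8 = 146, valid modulo lcm(17, 9) = 153: x ≡ 146 (mod 153).
  Combine with x ≡ 0 (mod 8); new modulus lcm = 1224.
    Write x = 146 + 153·t and substitute into x ≡ 0 (mod 8): 153·t ≡ 0 − 146 = -146 (mod 8).
    Reduce coefficients mod 8: 1·t ≡ 6 (mod 8).
    So t ≡ 6 (mod 8).
    Then x = 146 + 153·6 = 1064, valid modulo lcm(153, 8) = 1224: x ≡ 1064 (mod 1224).
  Combine with x ≡ 14 (mod 19); new modulus lcm = 23256.
    Write x = 1064 + 1224·t and substitute into x ≡ 14 (mod 19): 1224·t ≡ 14 − 1064 = -1050 (mod 19).
    Reduce coefficients mod 19: 8·t ≡ 14 (mod 19).
    The inverse of 8 mod 19 is 12 (since 8·12 = 96 = 5·19 + 1), so t ≡ 12·14 = 168 ≡ 16 (mod 19).
    Then x = 1064 + 1224·16 = 20648, valid modulo lcm(1224, 19) = 23256: x ≡ 20648 (mod 23256).
Verify against each original: 20648 mod 17 = 10, 20648 mod 9 = 2, 20648 mod 8 = 0, 20648 mod 19 = 14.

x ≡ 20648 (mod 23256).


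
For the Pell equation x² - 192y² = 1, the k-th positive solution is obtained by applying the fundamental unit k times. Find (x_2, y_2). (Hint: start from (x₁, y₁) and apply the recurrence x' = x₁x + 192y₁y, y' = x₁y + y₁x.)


Step 1: Find the fundamental solution (x₁, y₁) of x² - 192y² = 1.
  Expand √192 as a continued fraction. a₀ = ⌊√192⌋ = 13; iterate m_{k+1} = d_k·a_k − m_k, d_{k+1} = (192 − m_{k+1}²)/d_k, a_{k+1} = ⌊(a₀ + m_{k+1})/d_{k+1}⌋ (starting m₀ = 0, d₀ = 1), with convergents p_k = a_k·p_{k-1} + p_{k-2}, q_k = a_k·q_{k-1} + q_{k-2} (p₋₁ = 1, q₋₁ = 0):
  k = 0: a₀ = 13; p₀/q₀ = 13/1; p₀² − 192·q₀² = 169 − 192 = -23.
  k = 1: m = 13, d = 23, a = ⌊(13 + 13)/23⌋ = 1; p/q = (1·13 + 1)/(1·1 + 0) = 14/1; p² − 192·q² = 196 − 192 = 4.
  k = 2: m = 10, d = 4, a = ⌊(13 + 10)/4⌋ = 5; p/q = (5·14 + 13)/(5·1 + 1) = 83/6; p² − 192·q² = 6889 − 6912 = -23.
  k = 3: m = 10, d = 23, a = ⌊(13 + 10)/23⌋ = 1; p/q = (1·83 + 14)/(1·6 + 1) = 97/7; p² − 192·q² = 9409 − 9408 = 1.
  The first convergent with p² − 192·q² = 1 gives the fundamental solution (x₁, y₁) = (97, 7).
Step 2: Apply the recurrence (x_{n+1}, y_{n+1}) = (x₁x_n + 192y₁y_n, x₁y_n + y₁x_n) repeatedly.
  From (x_1, y_1) = (97, 7): x_2 = 97·97 + 192·7·7 = 18817; y_2 = 97·7 + 7·97 = 1358.
Step 3: Verify x_2² - 192·y_2² = 354079489 - 354079488 = 1 (should be 1). ✓

(x_1, y_1) = (97, 7); (x_2, y_2) = (18817, 1358).


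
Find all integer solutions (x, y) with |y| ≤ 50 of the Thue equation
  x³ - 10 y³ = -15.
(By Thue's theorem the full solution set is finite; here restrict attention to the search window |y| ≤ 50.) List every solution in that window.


The equation is x³ - 10y³ = -15. For fixed y, x³ = 10·y³ − 15, so a solution requires the RHS to be a perfect cube.
Strategy: iterate y from -50 to 50, compute RHS = 10·y³ − 15, and check whether it is a (positive or negative) perfect cube.
Check small values of y:
  y = 0: RHS = -15 is not a perfect cube.
  y = 1: RHS = -5 is not a perfect cube.
  y = -1: RHS = -25 is not a perfect cube.
  y = 2: RHS = 65 is not a perfect cube.
  y = -2: RHS = -95 is not a perfect cube.
  y = 3: RHS = 255 is not a perfect cube.
  y = -3: RHS = -285 is not a perfect cube.
Continuing the search up to |y| = 50 finds no solutions either.
No (x, y) in the scanned range satisfies the equation.

No integer solutions with |y| ≤ 50.


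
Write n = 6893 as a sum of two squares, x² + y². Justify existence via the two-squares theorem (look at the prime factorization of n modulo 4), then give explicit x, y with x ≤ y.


Step 1: Factor n = 6893 = 61 · 113.
Step 2: Check the mod-4 condition on each prime factor: 61 ≡ 1 (mod 4), exponent 1; 113 ≡ 1 (mod 4), exponent 1.
All primes ≡ 3 (mod 4) appear to even exponent (or don't appear), so by the two-squares theorem n IS expressible as a sum of two squares.
Step 3: Build a representation. Here n = 61 · 113 is a product of primes ≡ 1 (mod 4). Each prime p ≡ 1 (mod 4) is itself a sum of two squares; find a² by testing p − a² for a perfect square:
  61: 61 − 1² = 60, 61 − 2² = 57, 61 − 3² = 52, 61 − 4² = 45, 61 − 5² = 36 = 6² ⇒ 61 = 5² + 6².
  113: 113 − 1² = 112, 113 − 2² = 109, 113 − 3² = 104, 113 − 4² = 97, 113 − 5² = 88, 113 − 6² = 77, 113 − 7² = 64 = 8² ⇒ 113 = 7² + 8².
  Combine using the Brahmagupta–Fibonacci identity (a² + b²)(c² + d²) = (ac − bd)² + (ad + bc)² = (ac + bd)² + (ad − bc)²:
  61 · 113 = 6893: from (5² + 6²)(7² + 8²), take (5·7 − 6·8, 5·8 + 6·7) = (35 − 48, 40 + 42) = (-13, 82); dropping signs (only squares matter) gives (13, 82); check 13² + 82² = 169 + 6724 = 6893 ✓.
Step 4: Order so x ≤ y and verify: 13² + 82² = 169 + 6724 = 6893 = n. ✓

n = 6893 = 13² + 82² (one valid representation with x ≤ y).


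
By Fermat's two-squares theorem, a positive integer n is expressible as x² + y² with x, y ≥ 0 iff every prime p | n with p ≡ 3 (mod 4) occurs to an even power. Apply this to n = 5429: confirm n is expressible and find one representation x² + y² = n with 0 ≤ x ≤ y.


Step 1: Factor n = 5429 = 61 · 89.
Step 2: Check the mod-4 condition on each prime factor: 61 ≡ 1 (mod 4), exponent 1; 89 ≡ 1 (mod 4), exponent 1.
All primes ≡ 3 (mod 4) appear to even exponent (or don't appear), so by the two-squares theorem n IS expressible as a sum of two squares.
Step 3: Build a representation. Here n = 61 · 89 is a product of primes ≡ 1 (mod 4). Each prime p ≡ 1 (mod 4) is itself a sum of two squares; find a² by testing p − a² for a perfect square:
  61: 61 − 1² = 60, 61 − 2² = 57, 61 − 3² = 52, 61 − 4² = 45, 61 − 5² = 36 = 6² ⇒ 61 = 5² + 6².
  89: 89 − 1² = 88, 89 − 2² = 85, 89 − 3² = 80, 89 − 4² = 73, 89 − 5² = 64 = 8² ⇒ 89 = 5² + 8².
  Combine using the Brahmagupta–Fibonacci identity (a² + b²)(c² + d²) = (ac − bd)² + (ad + bc)² = (ac + bd)² + (ad − bc)²:
  61 · 89 = 5429: from (5² + 6²)(5² + 8²), take (5·5 − 6·8, 5·8 + 6·5) = (25 − 48, 40 + 30) = (-23, 70); dropping signs (only squares matter) gives (23, 70); check 23² + 70² = 529 + 4900 = 5429 ✓.
Step 4: Order so x ≤ y and verify: 23² + 70² = 529 + 4900 = 5429 = n. ✓

n = 5429 = 23² + 70² (one valid representation with x ≤ y).


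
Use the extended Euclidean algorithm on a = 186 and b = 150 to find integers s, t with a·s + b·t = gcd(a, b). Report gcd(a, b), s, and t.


Euclidean algorithm on (186, 150) — divide until remainder is 0:
  186 = 1 · 150 + 36
  150 = 4 · 36 + 6
  36 = 6 · 6 + 0
gcd(186, 150) = 6.
Track Bezout coefficients alongside the remainders: start with r₀ = 186 = a·1 + b·0 (s = 1, t = 0) and r₁ = 150 = a·0 + b·1 (s = 0, t = 1); each new remainder r_{k+1} = r_{k-1} − q_k·r_k inherits s_{k+1} = s_{k-1} − q_k·s_k, t_{k+1} = t_{k-1} − q_k·t_k, so r_k = a·s_k + b·t_k at every step:
  q = 1: r = 36, s = 1 − 1·0 = 1, t = 0 − 1·1 = -1  (check: 186·1 + 150·(-1) = 36)
  q = 4: r = 6, s = 0 − 4·1 = -4, t = 1 − 4·(-1) = 5  (check: 186·(-4) + 150·5 = 6)
The row with r = 6 (the gcd) gives the Bezout coefficients s = -4, t = 5.
Result: 186 · (-4) + 150 · (5) = 6.

gcd(186, 150) = 6; s = -4, t = 5 (check: 186·(-4) + 150·5 = 6).


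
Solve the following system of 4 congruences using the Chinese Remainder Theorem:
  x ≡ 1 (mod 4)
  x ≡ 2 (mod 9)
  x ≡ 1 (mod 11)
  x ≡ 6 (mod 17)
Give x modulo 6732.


Product of moduli M = 4 · 9 · 11 · 17 = 6732.
Merge one congruence at a time:
  Start: x ≡ 1 (mod 4).
  Combine with x ≡ 2 (mod 9); new modulus lcm = 36.
    Write x = 1 + 4·t and substitute into x ≡ 2 (mod 9): 4·t ≡ 2 − 1 = 1 (mod 9).
    The inverse of 4 mod 9 is 7 (since 4·7 = 28 = 3·9 + 1), so t ≡ 7·1 = 7 ≡ 7 (mod 9).
    Then x = 1 + 4·7 = 29, valid modulo lcm(4, 9) = 36: x ≡ 29 (mod 36).
  Combine with x ≡ 1 (mod 11); new modulus lcm = 396.
    Write x = 29 + 36·t and substitute into x ≡ 1 (mod 11): 36·t ≡ 1 − 29 = -28 (mod 11).
    Reduce coefficients mod 11: 3·t ≡ 5 (mod 11).
    The inverse of 3 mod 11 is 4 (since 3·4 = 12 = 1·11 + 1), so t ≡ 4·5 = 20 ≡ 9 (mod 11).
    Then x = 29 + 36·9 = 353, valid modulo lcm(36, 11) = 396: x ≡ 353 (mod 396).
  Combine with x ≡ 6 (mod 17); new modulus lcm = 6732.
    Write x = 353 + 396·t and substitute into x ≡ 6 (mod 17): 396·t ≡ 6 − 353 = -347 (mod 17).
    Reduce coefficients mod 17: 5·t ≡ 10 (mod 17).
    The inverse of 5 mod 17 is 7 (since 5·7 = 35 = 2·17 + 1), so t ≡ 7·10 = 70 ≡ 2 (mod 17).
    Then x = 353 + 396·2 = 1145, valid modulo lcm(396, 17) = 6732: x ≡ 1145 (mod 6732).
Verify against each original: 1145 mod 4 = 1, 1145 mod 9 = 2, 1145 mod 11 = 1, 1145 mod 17 = 6.

x ≡ 1145 (mod 6732).


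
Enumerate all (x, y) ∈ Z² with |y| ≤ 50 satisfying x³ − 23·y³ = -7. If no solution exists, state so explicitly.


The equation is x³ - 23y³ = -7. For fixed y, x³ = 23·y³ − 7, so a solution requires the RHS to be a perfect cube.
Strategy: iterate y from -50 to 50, compute RHS = 23·y³ − 7, and check whether it is a (positive or negative) perfect cube.
Check small values of y:
  y = 0: RHS = -7 is not a perfect cube.
  y = 1: RHS = 16 is not a perfect cube.
  y = -1: RHS = -30 is not a perfect cube.
  y = 2: RHS = 177 is not a perfect cube.
  y = -2: RHS = -191 is not a perfect cube.
  y = 3: RHS = 614 is not a perfect cube.
  y = -3: RHS = -628 is not a perfect cube.
Continuing the search up to |y| = 50 finds no solutions either.
No (x, y) in the scanned range satisfies the equation.

No integer solutions with |y| ≤ 50.


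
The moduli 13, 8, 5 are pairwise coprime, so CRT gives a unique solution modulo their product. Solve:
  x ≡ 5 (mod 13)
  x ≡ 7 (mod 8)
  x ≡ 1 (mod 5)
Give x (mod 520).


Moduli 13, 8, 5 are pairwise coprime; by CRT there is a unique solution modulo M = 13 · 8 · 5 = 520.
Solve pairwise, accumulating the modulus:
  Start with x ≡ 5 (mod 13).
  Combine with x ≡ 7 (mod 8): since gcd(13, 8) = 1, we get a unique residue mod 104.
    Write x = 5 + 13·t and substitute into x ≡ 7 (mod 8): 13·t ≡ 7 − 5 = 2 (mod 8).
    Reduce coefficients mod 8: 5·t ≡ 2 (mod 8).
    The inverse of 5 mod 8 is 5 (since 5·5 = 25 = 3·8 + 1), so t ≡ 5·2 = 10 ≡ 2 (mod 8).
    Then x = 5 + 13·2 = 31, valid modulo lcm(13, 8) = 104: x ≡ 31 (mod 104).
  Combine with x ≡ 1 (mod 5): since gcd(104, 5) = 1, we get a unique residue mod 520.
    Write x = 31 + 104·t and substitute into x ≡ 1 (mod 5): 104·t ≡ 1 − 31 = -30 (mod 5).
    Reduce coefficients mod 5: 4·t ≡ 0 (mod 5).
    The inverse of 4 mod 5 is 4 (since 4·4 = 16 = 3·5 + 1), so t ≡ 4·0 = 0 ≡ 0 (mod 5).
    Then x = 31 + 104·0 = 31, valid modulo lcm(104, 5) = 520: x ≡ 31 (mod 520).
Verify: 31 mod 13 = 5 ✓, 31 mod 8 = 7 ✓, 31 mod 5 = 1 ✓.

x ≡ 31 (mod 520).


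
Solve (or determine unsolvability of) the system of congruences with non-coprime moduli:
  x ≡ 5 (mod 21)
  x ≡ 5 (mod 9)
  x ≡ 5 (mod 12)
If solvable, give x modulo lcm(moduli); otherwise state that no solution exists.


Moduli 21, 9, 12 are not pairwise coprime, so CRT works modulo lcm(m_i) when all pairwise compatibility conditions hold.
Pairwise compatibility: gcd(m_i, m_j) must divide a_i - a_j for every pair.
Merge one congruence at a time:
  Start: x ≡ 5 (mod 21).
  Combine with x ≡ 5 (mod 9): gcd(21, 9) = 3; 5 - 5 = 0, which IS divisible by 3, so compatible.
    Write x = 5 + 21·t and substitute into x ≡ 5 (mod 9): 21·t ≡ 5 − 5 = 0 (mod 9).
    Divide the congruence (and modulus) by g = 3: 7·t ≡ 0 (mod 3).
    Reduce coefficients mod 3: 1·t ≡ 0 (mod 3).
    So t ≡ 0 (mod 3).
    Then x = 5 + 21·0 = 5, valid modulo lcm(21, 9) = 63: x ≡ 5 (mod 63).
  Combine with x ≡ 5 (mod 12): gcd(63, 12) = 3; 5 - 5 = 0, which IS divisible by 3, so compatible.
    Write x = 5 + 63·t and substitute into x ≡ 5 (mod 12): 63·t ≡ 5 − 5 = 0 (mod 12).
    Divide the congruence (and modulus) by g = 3: 21·t ≡ 0 (mod 4).
    Reduce coefficients mod 4: 1·t ≡ 0 (mod 4).
    So t ≡ 0 (mod 4).
    Then x = 5 + 63·0 = 5, valid modulo lcm(63, 12) = 252: x ≡ 5 (mod 252).
Verify: 5 mod 21 = 5, 5 mod 9 = 5, 5 mod 12 = 5.

x ≡ 5 (mod 252).


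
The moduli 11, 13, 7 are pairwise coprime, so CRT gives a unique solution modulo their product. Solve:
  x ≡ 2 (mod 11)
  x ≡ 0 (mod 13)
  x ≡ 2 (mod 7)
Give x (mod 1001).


Moduli 11, 13, 7 are pairwise coprime; by CRT there is a unique solution modulo M = 11 · 13 · 7 = 1001.
Solve pairwise, accumulating the modulus:
  Start with x ≡ 2 (mod 11).
  Combine with x ≡ 0 (mod 13): since gcd(11, 13) = 1, we get a unique residue mod 143.
    Write x = 2 + 11·t and substitute into x ≡ 0 (mod 13): 11·t ≡ 0 − 2 = -2 (mod 13).
    Reduce coefficients mod 13: 11·t ≡ 11 (mod 13).
    The inverse of 11 mod 13 is 6 (since 11·6 = 66 = 5·13 + 1), so t ≡ 6·11 = 66 ≡ 1 (mod 13).
    Then x = 2 + 11·1 = 13, valid modulo lcm(11, 13) = 143: x ≡ 13 (mod 143).
  Combine with x ≡ 2 (mod 7): since gcd(143, 7) = 1, we get a unique residue mod 1001.
    Write x = 13 + 143·t and substitute into x ≡ 2 (mod 7): 143·t ≡ 2 − 13 = -11 (mod 7).
    Reduce coefficients mod 7: 3·t ≡ 3 (mod 7).
    The inverse of 3 mod 7 is 5 (since 3·5 = 15 = 2·7 + 1), so t ≡ 5·3 = 15 ≡ 1 (mod 7).
    Then x = 13 + 143·1 = 156, valid modulo lcm(143, 7) = 1001: x ≡ 156 (mod 1001).
Verify: 156 mod 11 = 2 ✓, 156 mod 13 = 0 ✓, 156 mod 7 = 2 ✓.

x ≡ 156 (mod 1001).


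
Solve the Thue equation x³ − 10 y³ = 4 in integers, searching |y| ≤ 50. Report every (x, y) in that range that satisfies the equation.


The equation is x³ - 10y³ = 4. For fixed y, x³ = 10·y³ + 4, so a solution requires the RHS to be a perfect cube.
Strategy: iterate y from -50 to 50, compute RHS = 10·y³ + 4, and check whether it is a (positive or negative) perfect cube.
Check small values of y:
  y = 0: RHS = 4 is not a perfect cube.
  y = 1: RHS = 14 is not a perfect cube.
  y = -1: RHS = -6 is not a perfect cube.
  y = 2: RHS = 84 is not a perfect cube.
  y = -2: RHS = -76 is not a perfect cube.
  y = 3: RHS = 274 is not a perfect cube.
  y = -3: RHS = -266 is not a perfect cube.
Continuing the search up to |y| = 50 finds no solutions either.
No (x, y) in the scanned range satisfies the equation.

No integer solutions with |y| ≤ 50.


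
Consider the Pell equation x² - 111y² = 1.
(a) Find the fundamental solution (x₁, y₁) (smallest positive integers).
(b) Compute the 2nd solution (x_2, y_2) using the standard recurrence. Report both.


Step 1: Find the fundamental solution (x₁, y₁) of x² - 111y² = 1.
  Expand √111 as a continued fraction. a₀ = ⌊√111⌋ = 10; iterate m_{k+1} = d_k·a_k − m_k, d_{k+1} = (111 − m_{k+1}²)/d_k, a_{k+1} = ⌊(a₀ + m_{k+1})/d_{k+1}⌋ (starting m₀ = 0, d₀ = 1), with convergents p_k = a_k·p_{k-1} + p_{k-2}, q_k = a_k·q_{k-1} + q_{k-2} (p₋₁ = 1, q₋₁ = 0):
  k = 0: a₀ = 10; p₀/q₀ = 10/1; p₀² − 111·q₀² = 100 − 111 = -11.
  k = 1: m = 10, d = 11, a = ⌊(10 + 10)/11⌋ = 1; p/q = (1·10 + 1)/(1·1 + 0) = 11/1; p² − 111·q² = 121 − 111 = 10.
  k = 2: m = 1, d = 10, a = ⌊(10 + 1)/10⌋ = 1; p/q = (1·11 + 10)/(1·1 + 1) = 21/2; p² − 111·q² = 441 − 444 = -3.
  k = 3: m = 9, d = 3, a = ⌊(10 + 9)/3⌋ = 6; p/q = (6·21 + 11)/(6·2 + 1) = 137/13; p² − 111·q² = 18769 − 18759 = 10.
  k = 4: m = 9, d = 10, a = ⌊(10 + 9)/10⌋ = 1; p/q = (1·137 + 21)/(1·13 + 2) = 158/15; p² − 111·q² = 24964 − 24975 = -11.
  k = 5: m = 1, d = 11, a = ⌊(10 + 1)/11⌋ = 1; p/q = (1·158 + 137)/(1·15 + 13) = 295/28; p² − 111·q² = 87025 − 87024 = 1.
  The first convergent with p² − 111·q² = 1 gives the fundamental solution (x₁, y₁) = (295, 28).
Step 2: Apply the recurrence (x_{n+1}, y_{n+1}) = (x₁x_n + 111y₁y_n, x₁y_n + y₁x_n) repeatedly.
  From (x_1, y_1) = (295, 28): x_2 = 295·295 + 111·28·28 = 174049; y_2 = 295·28 + 28·295 = 16520.
Step 3: Verify x_2² - 111·y_2² = 30293054401 - 30293054400 = 1 (should be 1). ✓

(x_1, y_1) = (295, 28); (x_2, y_2) = (174049, 16520).


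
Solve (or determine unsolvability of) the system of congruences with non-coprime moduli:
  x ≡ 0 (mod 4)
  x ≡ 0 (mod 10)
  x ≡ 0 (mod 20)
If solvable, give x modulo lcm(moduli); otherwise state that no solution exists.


Moduli 4, 10, 20 are not pairwise coprime, so CRT works modulo lcm(m_i) when all pairwise compatibility conditions hold.
Pairwise compatibility: gcd(m_i, m_j) must divide a_i - a_j for every pair.
Merge one congruence at a time:
  Start: x ≡ 0 (mod 4).
  Combine with x ≡ 0 (mod 10): gcd(4, 10) = 2; 0 - 0 = 0, which IS divisible by 2, so compatible.
    Write x = 0 + 4·t and substitute into x ≡ 0 (mod 10): 4·t ≡ 0 − 0 = 0 (mod 10).
    Divide the congruence (and modulus) by g = 2: 2·t ≡ 0 (mod 5).
    The inverse of 2 mod 5 is 3 (since 2·3 = 6 = 1·5 + 1), so t ≡ 3·0 = 0 ≡ 0 (mod 5).
    Then x = 0 + 4·0 = 0, valid modulo lcm(4, 10) = 20: x ≡ 0 (mod 20).
  Combine with x ≡ 0 (mod 20): gcd(20, 20) = 20; 0 - 0 = 0, which IS divisible by 20, so compatible.
    Write x = 0 + 20·t and substitute into x ≡ 0 (mod 20): 20·t ≡ 0 − 0 = 0 (mod 20).
    Divide the congruence (and modulus) by g = 20: 1·t ≡ 0 (mod 1).
    Modulo 1 every t works; take t = 0.
    Then x = 0 + 20·0 = 0, valid modulo lcm(20, 20) = 20: x ≡ 0 (mod 20).
Verify: 0 mod 4 = 0, 0 mod 10 = 0, 0 mod 20 = 0.

x ≡ 0 (mod 20).


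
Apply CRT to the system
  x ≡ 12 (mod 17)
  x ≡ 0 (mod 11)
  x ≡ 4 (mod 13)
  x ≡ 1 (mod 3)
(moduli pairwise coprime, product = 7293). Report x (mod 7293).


Product of moduli M = 17 · 11 · 13 · 3 = 7293.
Merge one congruence at a time:
  Start: x ≡ 12 (mod 17).
  Combine with x ≡ 0 (mod 11); new modulus lcm = 187.
    Write x = 12 + 17·t and substitute into x ≡ 0 (mod 11): 17·t ≡ 0 − 12 = -12 (mod 11).
    Reduce coefficients mod 11: 6·t ≡ 10 (mod 11).
    The inverse of 6 mod 11 is 2 (since 6·2 = 12 = 1·11 + 1), so t ≡ 2·10 = 20 ≡ 9 (mod 11).
    Then x = 12 + 17·9 = 165, valid modulo lcm(17, 11) = 187: x ≡ 165 (mod 187).
  Combine with x ≡ 4 (mod 13); new modulus lcm = 2431.
    Write x = 165 + 187·t and substitute into x ≡ 4 (mod 13): 187·t ≡ 4 − 165 = -161 (mod 13).
    Reduce coefficients mod 13: 5·t ≡ 8 (mod 13).
    The inverse of 5 mod 13 is 8 (since 5·8 = 40 = 3·13 + 1), so t ≡ 8·8 = 64 ≡ 12 (mod 13).
    Then x = 165 + 187·12 = 2409, valid modulo lcm(187, 13) = 2431: x ≡ 2409 (mod 2431).
  Combine with x ≡ 1 (mod 3); new modulus lcm = 7293.
    Write x = 2409 + 2431·t and substitute into x ≡ 1 (mod 3): 2431·t ≡ 1 − 2409 = -2408 (mod 3).
    Reduce coefficients mod 3: 1·t ≡ 1 (mod 3).
    So t ≡ 1 (mod 3).
    Then x = 2409 + 2431·1 = 4840, valid modulo lcm(2431, 3) = 7293: x ≡ 4840 (mod 7293).
Verify against each original: 4840 mod 17 = 12, 4840 mod 11 = 0, 4840 mod 13 = 4, 4840 mod 3 = 1.

x ≡ 4840 (mod 7293).


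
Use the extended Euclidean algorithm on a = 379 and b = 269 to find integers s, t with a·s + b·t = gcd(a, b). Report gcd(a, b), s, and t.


Euclidean algorithm on (379, 269) — divide until remainder is 0:
  379 = 1 · 269 + 110
  269 = 2 · 110 + 49
  110 = 2 · 49 + 12
  49 = 4 · 12 + 1
  12 = 12 · 1 + 0
gcd(379, 269) = 1.
Track Bezout coefficients alongside the remainders: start with r₀ = 379 = a·1 + b·0 (s = 1, t = 0) and r₁ = 269 = a·0 + b·1 (s = 0, t = 1); each new remainder r_{k+1} = r_{k-1} − q_k·r_k inherits s_{k+1} = s_{k-1} − q_k·s_k, t_{k+1} = t_{k-1} − q_k·t_k, so r_k = a·s_k + b·t_k at every step:
  q = 1: r = 110, s = 1 − 1·0 = 1, t = 0 − 1·1 = -1  (check: 379·1 + 269·(-1) = 110)
  q = 2: r = 49, s = 0 − 2·1 = -2, t = 1 − 2·(-1) = 3  (check: 379·(-2) + 269·3 = 49)
  q = 2: r = 12, s = 1 − 2·(-2) = 5, t = -1 − 2·3 = -7  (check: 379·5 + 269·(-7) = 12)
  q = 4: r = 1, s = -2 − 4·5 = -22, t = 3 − 4·(-7) = 31  (check: 379·(-22) + 269·31 = 1)
The row with r = 1 (the gcd) gives the Bezout coefficients s = -22, t = 31.
Result: 379 · (-22) + 269 · (31) = 1.

gcd(379, 269) = 1; s = -22, t = 31 (check: 379·(-22) + 269·31 = 1).


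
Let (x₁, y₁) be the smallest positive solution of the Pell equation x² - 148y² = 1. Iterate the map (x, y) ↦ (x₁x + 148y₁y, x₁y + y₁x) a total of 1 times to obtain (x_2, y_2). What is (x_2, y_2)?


Step 1: Find the fundamental solution (x₁, y₁) of x² - 148y² = 1.
  Expand √148 as a continued fraction. a₀ = ⌊√148⌋ = 12; iterate m_{k+1} = d_k·a_k − m_k, d_{k+1} = (148 − m_{k+1}²)/d_k, a_{k+1} = ⌊(a₀ + m_{k+1})/d_{k+1}⌋ (starting m₀ = 0, d₀ = 1), with convergents p_k = a_k·p_{k-1} + p_{k-2}, q_k = a_k·q_{k-1} + q_{k-2} (p₋₁ = 1, q₋₁ = 0):
  k = 0: a₀ = 12; p₀/q₀ = 12/1; p₀² − 148·q₀² = 144 − 148 = -4.
  k = 1: m = 12, d = 4, a = ⌊(12 + 12)/4⌋ = 6; p/q = (6·12 + 1)/(6·1 + 0) = 73/6; p² − 148·q² = 5329 − 5328 = 1.
  The first convergent with p² − 148·q² = 1 gives the fundamental solution (x₁, y₁) = (73, 6).
Step 2: Apply the recurrence (x_{n+1}, y_{n+1}) = (x₁x_n + 148y₁y_n, x₁y_n + y₁x_n) repeatedly.
  From (x_1, y_1) = (73, 6): x_2 = 73·73 + 148·6·6 = 10657; y_2 = 73·6 + 6·73 = 876.
Step 3: Verify x_2² - 148·y_2² = 113571649 - 113571648 = 1 (should be 1). ✓

(x_1, y_1) = (73, 6); (x_2, y_2) = (10657, 876).


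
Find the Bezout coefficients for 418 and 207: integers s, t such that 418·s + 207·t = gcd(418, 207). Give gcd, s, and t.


Euclidean algorithm on (418, 207) — divide until remainder is 0:
  418 = 2 · 207 + 4
  207 = 51 · 4 + 3
  4 = 1 · 3 + 1
  3 = 3 · 1 + 0
gcd(418, 207) = 1.
Track Bezout coefficients alongside the remainders: start with r₀ = 418 = a·1 + b·0 (s = 1, t = 0) and r₁ = 207 = a·0 + b·1 (s = 0, t = 1); each new remainder r_{k+1} = r_{k-1} − q_k·r_k inherits s_{k+1} = s_{k-1} − q_k·s_k, t_{k+1} = t_{k-1} − q_k·t_k, so r_k = a·s_k + b·t_k at every step:
  q = 2: r = 4, s = 1 − 2·0 = 1, t = 0 − 2·1 = -2  (check: 418·1 + 207·(-2) = 4)
  q = 51: r = 3, s = 0 − 51·1 = -51, t = 1 − 51·(-2) = 103  (check: 418·(-51) + 207·103 = 3)
  q = 1: r = 1, s = 1 − 1·(-51) = 52, t = -2 − 1·103 = -105  (check: 418·52 + 207·(-105) = 1)
The row with r = 1 (the gcd) gives the Bezout coefficients s = 52, t = -105.
Result: 418 · (52) + 207 · (-105) = 1.

gcd(418, 207) = 1; s = 52, t = -105 (check: 418·52 + 207·(-105) = 1).


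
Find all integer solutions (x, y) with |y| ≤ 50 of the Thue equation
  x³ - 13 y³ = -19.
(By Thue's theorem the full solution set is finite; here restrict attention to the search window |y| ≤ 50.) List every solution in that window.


The equation is x³ - 13y³ = -19. For fixed y, x³ = 13·y³ − 19, so a solution requires the RHS to be a perfect cube.
Strategy: iterate y from -50 to 50, compute RHS = 13·y³ − 19, and check whether it is a (positive or negative) perfect cube.
Check small values of y:
  y = 0: RHS = -19 is not a perfect cube.
  y = 1: RHS = -6 is not a perfect cube.
  y = -1: RHS = -32 is not a perfect cube.
  y = 2: RHS = 85 is not a perfect cube.
  y = -2: RHS = -123 is not a perfect cube.
  y = 3: RHS = 332 is not a perfect cube.
  y = -3: RHS = -370 is not a perfect cube.
Continuing the search up to |y| = 50 finds no solutions either.
No (x, y) in the scanned range satisfies the equation.

No integer solutions with |y| ≤ 50.


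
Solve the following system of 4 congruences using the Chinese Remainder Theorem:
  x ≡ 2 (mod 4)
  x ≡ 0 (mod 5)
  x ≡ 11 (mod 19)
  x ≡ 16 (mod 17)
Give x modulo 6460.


Product of moduli M = 4 · 5 · 19 · 17 = 6460.
Merge one congruence at a time:
  Start: x ≡ 2 (mod 4).
  Combine with x ≡ 0 (mod 5); new modulus lcm = 20.
    Write x = 2 + 4·t and substitute into x ≡ 0 (mod 5): 4·t ≡ 0 − 2 = -2 (mod 5).
    Reduce coefficients mod 5: 4·t ≡ 3 (mod 5).
    The inverse of 4 mod 5 is 4 (since 4·4 = 16 = 3·5 + 1), so t ≡ 4·3 = 12 ≡ 2 (mod 5).
    Then x = 2 + 4·2 = 10, valid modulo lcm(4, 5) = 20: x ≡ 10 (mod 20).
  Combine with x ≡ 11 (mod 19); new modulus lcm = 380.
    Write x = 10 + 20·t and substitute into x ≡ 11 (mod 19): 20·t ≡ 11 − 10 = 1 (mod 19).
    Reduce coefficients mod 19: 1·t ≡ 1 (mod 19).
    So t ≡ 1 (mod 19).
    Then x = 10 + 20·1 = 30, valid modulo lcm(20, 19) = 380: x ≡ 30 (mod 380).
  Combine with x ≡ 16 (mod 17); new modulus lcm = 6460.
    Write x = 30 + 380·t and substitute into x ≡ 16 (mod 17): 380·t ≡ 16 − 30 = -14 (mod 17).
    Reduce coefficients mod 17: 6·t ≡ 3 (mod 17).
    The inverse of 6 mod 17 is 3 (since 6·3 = 18 = 1·17 + 1), so t ≡ 3·3 = 9 ≡ 9 (mod 17).
    Then x = 30 + 380·9 = 3450, valid modulo lcm(380, 17) = 6460: x ≡ 3450 (mod 6460).
Verify against each original: 3450 mod 4 = 2, 3450 mod 5 = 0, 3450 mod 19 = 11, 3450 mod 17 = 16.

x ≡ 3450 (mod 6460).


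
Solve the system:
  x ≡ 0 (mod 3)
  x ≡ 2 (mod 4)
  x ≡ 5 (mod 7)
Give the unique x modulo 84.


Moduli 3, 4, 7 are pairwise coprime; by CRT there is a unique solution modulo M = 3 · 4 · 7 = 84.
Solve pairwise, accumulating the modulus:
  Start with x ≡ 0 (mod 3).
  Combine with x ≡ 2 (mod 4): since gcd(3, 4) = 1, we get a unique residue mod 12.
    Write x = 0 + 3·t and substitute into x ≡ 2 (mod 4): 3·t ≡ 2 − 0 = 2 (mod 4).
    The inverse of 3 mod 4 is 3 (since 3·3 = 9 = 2·4 + 1), so t ≡ 3·2 = 6 ≡ 2 (mod 4).
    Then x = 0 + 3·2 = 6, valid modulo lcm(3, 4) = 12: x ≡ 6 (mod 12).
  Combine with x ≡ 5 (mod 7): since gcd(12, 7) = 1, we get a unique residue mod 84.
    Write x = 6 + 12·t and substitute into x ≡ 5 (mod 7): 12·t ≡ 5 − 6 = -1 (mod 7).
    Reduce coefficients mod 7: 5·t ≡ 6 (mod 7).
    The inverse of 5 mod 7 is 3 (since 5·3 = 15 = 2·7 + 1), so t ≡ 3·6 = 18 ≡ 4 (mod 7).
    Then x = 6 + 12·4 = 54, valid modulo lcm(12, 7) = 84: x ≡ 54 (mod 84).
Verify: 54 mod 3 = 0 ✓, 54 mod 4 = 2 ✓, 54 mod 7 = 5 ✓.

x ≡ 54 (mod 84).


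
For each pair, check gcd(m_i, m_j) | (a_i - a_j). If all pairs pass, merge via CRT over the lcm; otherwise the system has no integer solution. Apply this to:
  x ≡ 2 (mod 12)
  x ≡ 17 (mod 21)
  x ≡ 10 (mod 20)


Moduli 12, 21, 20 are not pairwise coprime, so CRT works modulo lcm(m_i) when all pairwise compatibility conditions hold.
Pairwise compatibility: gcd(m_i, m_j) must divide a_i - a_j for every pair.
Merge one congruence at a time:
  Start: x ≡ 2 (mod 12).
  Combine with x ≡ 17 (mod 21): gcd(12, 21) = 3; 17 - 2 = 15, which IS divisible by 3, so compatible.
    Write x = 2 + 12·t and substitute into x ≡ 17 (mod 21): 12·t ≡ 17 − 2 = 15 (mod 21).
    Divide the congruence (and modulus) by g = 3: 4·t ≡ 5 (mod 7).
    The inverse of 4 mod 7 is 2 (since 4·2 = 8 = 1·7 + 1), so t ≡ 2·5 = 10 ≡ 3 (mod 7).
    Then x = 2 + 12·3 = 38, valid modulo lcm(12, 21) = 84: x ≡ 38 (mod 84).
  Combine with x ≡ 10 (mod 20): gcd(84, 20) = 4; 10 - 38 = -28, which IS divisible by 4, so compatible.
    Write x = 38 + 84·t and substitute into x ≡ 10 (mod 20): 84·t ≡ 10 − 38 = -28 (mod 20).
    Divide the congruence (and modulus) by g = 4: 21·t ≡ -7 (mod 5).
    Reduce coefficients mod 5: 1·t ≡ 3 (mod 5).
    So t ≡ 3 (mod 5).
    Then x = 38 + 84·3 = 290, valid modulo lcm(84, 20) = 420: x ≡ 290 (mod 420).
Verify: 290 mod 12 = 2, 290 mod 21 = 17, 290 mod 20 = 10.

x ≡ 290 (mod 420).


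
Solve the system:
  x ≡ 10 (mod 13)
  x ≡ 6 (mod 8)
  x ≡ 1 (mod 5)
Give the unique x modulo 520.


Moduli 13, 8, 5 are pairwise coprime; by CRT there is a unique solution modulo M = 13 · 8 · 5 = 520.
Solve pairwise, accumulating the modulus:
  Start with x ≡ 10 (mod 13).
  Combine with x ≡ 6 (mod 8): since gcd(13, 8) = 1, we get a unique residue mod 104.
    Write x = 10 + 13·t and substitute into x ≡ 6 (mod 8): 13·t ≡ 6 − 10 = -4 (mod 8).
    Reduce coefficients mod 8: 5·t ≡ 4 (mod 8).
    The inverse of 5 mod 8 is 5 (since 5·5 = 25 = 3·8 + 1), so t ≡ 5·4 = 20 ≡ 4 (mod 8).
    Then x = 10 + 13·4 = 62, valid modulo lcm(13, 8) = 104: x ≡ 62 (mod 104).
  Combine with x ≡ 1 (mod 5): since gcd(104, 5) = 1, we get a unique residue mod 520.
    Write x = 62 + 104·t and substitute into x ≡ 1 (mod 5): 104·t ≡ 1 − 62 = -61 (mod 5).
    Reduce coefficients mod 5: 4·t ≡ 4 (mod 5).
    The inverse of 4 mod 5 is 4 (since 4·4 = 16 = 3·5 + 1), so t ≡ 4·4 = 16 ≡ 1 (mod 5).
    Then x = 62 + 104·1 = 166, valid modulo lcm(104, 5) = 520: x ≡ 166 (mod 520).
Verify: 166 mod 13 = 10 ✓, 166 mod 8 = 6 ✓, 166 mod 5 = 1 ✓.

x ≡ 166 (mod 520).


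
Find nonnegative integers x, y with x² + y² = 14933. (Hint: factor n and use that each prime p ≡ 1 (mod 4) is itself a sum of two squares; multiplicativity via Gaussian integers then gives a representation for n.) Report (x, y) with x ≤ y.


Step 1: Factor n = 14933 = 109 · 137.
Step 2: Check the mod-4 condition on each prime factor: 109 ≡ 1 (mod 4), exponent 1; 137 ≡ 1 (mod 4), exponent 1.
All primes ≡ 3 (mod 4) appear to even exponent (or don't appear), so by the two-squares theorem n IS expressible as a sum of two squares.
Step 3: Build a representation. Here n = 109 · 137 is a product of primes ≡ 1 (mod 4). Each prime p ≡ 1 (mod 4) is itself a sum of two squares; find a² by testing p − a² for a perfect square:
  109: 109 − 1² = 108, 109 − 2² = 105, 109 − 3² = 100 = 10² ⇒ 109 = 3² + 10².
  137: 137 − 1² = 136, 137 − 2² = 133, 137 − 3² = 128, 137 − 4² = 121 = 11² ⇒ 137 = 4² + 11².
  Combine using the Brahmagupta–Fibonacci identity (a² + b²)(c² + d²) = (ac − bd)² + (ad + bc)² = (ac + bd)² + (ad − bc)²:
  109 · 137 = 14933: from (3² + 10²)(4² + 11²), take (3·4 − 10·11, 3·11 + 10·4) = (12 − 110, 33 + 40) = (-98, 73); dropping signs (only squares matter) gives (98, 73); check 98² + 73² = 9604 + 5329 = 14933 ✓.
Step 4: Order so x ≤ y and verify: 73² + 98² = 5329 + 9604 = 14933 = n. ✓

n = 14933 = 73² + 98² (one valid representation with x ≤ y).


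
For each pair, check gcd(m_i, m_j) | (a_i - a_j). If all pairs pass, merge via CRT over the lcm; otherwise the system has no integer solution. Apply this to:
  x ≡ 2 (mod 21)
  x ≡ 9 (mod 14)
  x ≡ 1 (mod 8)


Moduli 21, 14, 8 are not pairwise coprime, so CRT works modulo lcm(m_i) when all pairwise compatibility conditions hold.
Pairwise compatibility: gcd(m_i, m_j) must divide a_i - a_j for every pair.
Merge one congruence at a time:
  Start: x ≡ 2 (mod 21).
  Combine with x ≡ 9 (mod 14): gcd(21, 14) = 7; 9 - 2 = 7, which IS divisible by 7, so compatible.
    Write x = 2 + 21·t and substitute into x ≡ 9 (mod 14): 21·t ≡ 9 − 2 = 7 (mod 14).
    Divide the congruence (and modulus) by g = 7: 3·t ≡ 1 (mod 2).
    Reduce coefficients mod 2: 1·t ≡ 1 (mod 2).
    So t ≡ 1 (mod 2).
    Then x = 2 + 21·1 = 23, valid modulo lcm(21, 14) = 42: x ≡ 23 (mod 42).
  Combine with x ≡ 1 (mod 8): gcd(42, 8) = 2; 1 - 23 = -22, which IS divisible by 2, so compatible.
    Write x = 23 + 42·t and substitute into x ≡ 1 (mod 8): 42·t ≡ 1 − 23 = -22 (mod 8).
    Divide the congruence (and modulus) by g = 2: 21·t ≡ -11 (mod 4).
    Reduce coefficients mod 4: 1·t ≡ 1 (mod 4).
    So t ≡ 1 (mod 4).
    Then x = 23 + 42·1 = 65, valid modulo lcm(42, 8) = 168: x ≡ 65 (mod 168).
Verify: 65 mod 21 = 2, 65 mod 14 = 9, 65 mod 8 = 1.

x ≡ 65 (mod 168).


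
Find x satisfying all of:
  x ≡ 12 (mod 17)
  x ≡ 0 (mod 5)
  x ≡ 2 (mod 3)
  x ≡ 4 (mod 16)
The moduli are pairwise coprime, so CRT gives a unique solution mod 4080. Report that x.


Product of moduli M = 17 · 5 · 3 · 16 = 4080.
Merge one congruence at a time:
  Start: x ≡ 12 (mod 17).
  Combine with x ≡ 0 (mod 5); new modulus lcm = 85.
    Write x = 12 + 17·t and substitute into x ≡ 0 (mod 5): 17·t ≡ 0 − 12 = -12 (mod 5).
    Reduce coefficients mod 5: 2·t ≡ 3 (mod 5).
    The inverse of 2 mod 5 is 3 (since 2·3 = 6 = 1·5 + 1), so t ≡ 3·3 = 9 ≡ 4 (mod 5).
    Then x = 12 + 17·4 = 80, valid modulo lcm(17, 5) = 85: x ≡ 80 (mod 85).
  Combine with x ≡ 2 (mod 3); new modulus lcm = 255.
    Write x = 80 + 85·t and substitute into x ≡ 2 (mod 3): 85·t ≡ 2 − 80 = -78 (mod 3).
    Reduce coefficients mod 3: 1·t ≡ 0 (mod 3).
    So t ≡ 0 (mod 3).
    Then x = 80 + 85·0 = 80, valid modulo lcm(85, 3) = 255: x ≡ 80 (mod 255).
  Combine with x ≡ 4 (mod 16); new modulus lcm = 4080.
    Write x = 80 + 255·t and substitute into x ≡ 4 (mod 16): 255·t ≡ 4 − 80 = -76 (mod 16).
    Reduce coefficients mod 16: 15·t ≡ 4 (mod 16).
    The inverse of 15 mod 16 is 15 (since 15·15 = 225 = 14·16 + 1), so t ≡ 15·4 = 60 ≡ 12 (mod 16).
    Then x = 80 + 255·12 = 3140, valid modulo lcm(255, 16) = 4080: x ≡ 3140 (mod 4080).
Verify against each original: 3140 mod 17 = 12, 3140 mod 5 = 0, 3140 mod 3 = 2, 3140 mod 16 = 4.

x ≡ 3140 (mod 4080).


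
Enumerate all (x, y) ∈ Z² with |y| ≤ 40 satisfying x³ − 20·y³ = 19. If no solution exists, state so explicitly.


The equation is x³ - 20y³ = 19. For fixed y, x³ = 20·y³ + 19, so a solution requires the RHS to be a perfect cube.
Strategy: iterate y from -40 to 40, compute RHS = 20·y³ + 19, and check whether it is a (positive or negative) perfect cube.
Check small values of y:
  y = 0: RHS = 19 is not a perfect cube.
  y = 1: RHS = 39 is not a perfect cube.
  y = -1: RHS = -1 = (-1)³ ⇒ x = -1 works.
  y = 2: RHS = 179 is not a perfect cube.
  y = -2: RHS = -141 is not a perfect cube.
  y = 3: RHS = 559 is not a perfect cube.
  y = -3: RHS = -521 is not a perfect cube.
Continuing the search up to |y| = 40 finds no further solutions beyond those listed.
Collected solutions: (-1, -1).

Solutions (with |y| ≤ 40): (-1, -1).


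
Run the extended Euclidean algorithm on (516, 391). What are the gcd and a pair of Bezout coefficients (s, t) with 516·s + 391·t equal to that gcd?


Euclidean algorithm on (516, 391) — divide until remainder is 0:
  516 = 1 · 391 + 125
  391 = 3 · 125 + 16
  125 = 7 · 16 + 13
  16 = 1 · 13 + 3
  13 = 4 · 3 + 1
  3 = 3 · 1 + 0
gcd(516, 391) = 1.
Track Bezout coefficients alongside the remainders: start with r₀ = 516 = a·1 + b·0 (s = 1, t = 0) and r₁ = 391 = a·0 + b·1 (s = 0, t = 1); each new remainder r_{k+1} = r_{k-1} − q_k·r_k inherits s_{k+1} = s_{k-1} − q_k·s_k, t_{k+1} = t_{k-1} − q_k·t_k, so r_k = a·s_k + b·t_k at every step:
  q = 1: r = 125, s = 1 − 1·0 = 1, t = 0 − 1·1 = -1  (check: 516·1 + 391·(-1) = 125)
  q = 3: r = 16, s = 0 − 3·1 = -3, t = 1 − 3·(-1) = 4  (check: 516·(-3) + 391·4 = 16)
  q = 7: r = 13, s = 1 − 7·(-3) = 22, t = -1 − 7·4 = -29  (check: 516·22 + 391·(-29) = 13)
  q = 1: r = 3, s = -3 − 1·22 = -25, t = 4 − 1·(-29) = 33  (check: 516·(-25) + 391·33 = 3)
  q = 4: r = 1, s = 22 − 4·(-25) = 122, t = -29 − 4·33 = -161  (check: 516·122 + 391·(-161) = 1)
The row with r = 1 (the gcd) gives the Bezout coefficients s = 122, t = -161.
Result: 516 · (122) + 391 · (-161) = 1.

gcd(516, 391) = 1; s = 122, t = -161 (check: 516·122 + 391·(-161) = 1).


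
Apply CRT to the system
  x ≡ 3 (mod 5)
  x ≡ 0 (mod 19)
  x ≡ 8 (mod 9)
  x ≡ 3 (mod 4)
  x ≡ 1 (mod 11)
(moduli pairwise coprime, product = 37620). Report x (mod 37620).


Product of moduli M = 5 · 19 · 9 · 4 · 11 = 37620.
Merge one congruence at a time:
  Start: x ≡ 3 (mod 5).
  Combine with x ≡ 0 (mod 19); new modulus lcm = 95.
    Write x = 3 + 5·t and substitute into x ≡ 0 (mod 19): 5·t ≡ 0 − 3 = -3 (mod 19).
    Reduce coefficients mod 19: 5·t ≡ 16 (mod 19).
    The inverse of 5 mod 19 is 4 (since 5·4 = 20 = 1·19 + 1), so t ≡ 4·16 = 64 ≡ 7 (mod 19).
    Then x = 3 + 5·7 = 38, valid modulo lcm(5, 19) = 95: x ≡ 38 (mod 95).
  Combine with x ≡ 8 (mod 9); new modulus lcm = 855.
    Write x = 38 + 95·t and substitute into x ≡ 8 (mod 9): 95·t ≡ 8 − 38 = -30 (mod 9).
    Reduce coefficients mod 9: 5·t ≡ 6 (mod 9).
    The inverse of 5 mod 9 is 2 (since 5·2 = 10 = 1·9 + 1), so t ≡ 2·6 = 12 ≡ 3 (mod 9).
    Then x = 38 + 95·3 = 323, valid modulo lcm(95, 9) = 855: x ≡ 323 (mod 855).
  Combine with x ≡ 3 (mod 4); new modulus lcm = 3420.
    Write x = 323 + 855·t and substitute into x ≡ 3 (mod 4): 855·t ≡ 3 − 323 = -320 (mod 4).
    Reduce coefficients mod 4: 3·t ≡ 0 (mod 4).
    The inverse of 3 mod 4 is 3 (since 3·3 = 9 = 2·4 + 1), so t ≡ 3·0 = 0 ≡ 0 (mod 4).
    Then x = 323 + 855·0 = 323, valid modulo lcm(855, 4) = 3420: x ≡ 323 (mod 3420).
  Combine with x ≡ 1 (mod 11); new modulus lcm = 37620.
    Write x = 323 + 3420·t and substitute into x ≡ 1 (mod 11): 3420·t ≡ 1 − 323 = -322 (mod 11).
    Reduce coefficients mod 11: 10·t ≡ 8 (mod 11).
    The inverse of 10 mod 11 is 10 (since 10·10 = 100 = 9·11 + 1), so t ≡ 10·8 = 80 ≡ 3 (mod 11).
    Then x = 323 + 3420·3 = 10583, valid modulo lcm(3420, 11) = 37620: x ≡ 10583 (mod 37620).
Verify against each original: 10583 mod 5 = 3, 10583 mod 19 = 0, 10583 mod 9 = 8, 10583 mod 4 = 3, 10583 mod 11 = 1.

x ≡ 10583 (mod 37620).
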